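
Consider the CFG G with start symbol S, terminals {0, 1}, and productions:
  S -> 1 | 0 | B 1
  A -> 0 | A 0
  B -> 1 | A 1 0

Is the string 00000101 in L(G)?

yes

S ⇒ B1 ⇒ A101 ⇒ A0101 ⇒ A00101 ⇒ A000101 ⇒ A0000101 ⇒ 00000101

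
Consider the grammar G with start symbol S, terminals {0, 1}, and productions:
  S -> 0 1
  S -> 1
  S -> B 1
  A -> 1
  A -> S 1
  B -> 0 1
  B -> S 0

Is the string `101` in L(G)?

yes

S ⇒ B1 ⇒ S01 ⇒ 101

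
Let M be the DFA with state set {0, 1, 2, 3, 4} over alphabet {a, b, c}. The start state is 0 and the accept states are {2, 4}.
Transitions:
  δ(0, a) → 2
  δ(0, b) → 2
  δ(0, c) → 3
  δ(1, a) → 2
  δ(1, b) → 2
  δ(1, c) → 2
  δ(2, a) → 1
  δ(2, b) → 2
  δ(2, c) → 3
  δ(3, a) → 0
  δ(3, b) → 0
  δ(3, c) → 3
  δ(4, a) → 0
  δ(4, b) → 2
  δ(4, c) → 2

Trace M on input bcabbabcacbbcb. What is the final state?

0 --b--> 2
2 --c--> 3
3 --a--> 0
0 --b--> 2
2 --b--> 2
2 --a--> 1
1 --b--> 2
2 --c--> 3
3 --a--> 0
0 --c--> 3
3 --b--> 0
0 --b--> 2
2 --c--> 3
3 --b--> 0

0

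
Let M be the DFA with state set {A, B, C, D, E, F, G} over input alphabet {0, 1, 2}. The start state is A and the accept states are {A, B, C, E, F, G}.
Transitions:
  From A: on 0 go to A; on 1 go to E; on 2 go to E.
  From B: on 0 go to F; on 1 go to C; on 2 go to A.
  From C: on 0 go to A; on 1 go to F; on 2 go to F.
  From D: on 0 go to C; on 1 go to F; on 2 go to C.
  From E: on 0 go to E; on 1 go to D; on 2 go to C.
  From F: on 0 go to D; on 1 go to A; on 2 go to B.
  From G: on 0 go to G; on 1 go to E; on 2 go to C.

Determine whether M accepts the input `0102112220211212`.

accepted

A --0--> A
A --1--> E
E --0--> E
E --2--> C
C --1--> F
F --1--> A
A --2--> E
E --2--> C
C --2--> F
F --0--> D
D --2--> C
C --1--> F
F --1--> A
A --2--> E
E --1--> D
D --2--> C
End in state C, which is an accepting state.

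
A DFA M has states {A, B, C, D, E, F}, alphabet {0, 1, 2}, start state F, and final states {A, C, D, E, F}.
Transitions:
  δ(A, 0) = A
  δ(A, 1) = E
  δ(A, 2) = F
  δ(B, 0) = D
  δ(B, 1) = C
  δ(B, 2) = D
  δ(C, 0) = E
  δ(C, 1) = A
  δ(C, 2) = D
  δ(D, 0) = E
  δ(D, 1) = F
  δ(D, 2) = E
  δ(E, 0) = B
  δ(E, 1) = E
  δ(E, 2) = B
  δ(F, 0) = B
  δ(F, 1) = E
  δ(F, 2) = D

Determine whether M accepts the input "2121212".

F --2--> D
D --1--> F
F --2--> D
D --1--> F
F --2--> D
D --1--> F
F --2--> D
End in state D, which is an accepting state.

accepted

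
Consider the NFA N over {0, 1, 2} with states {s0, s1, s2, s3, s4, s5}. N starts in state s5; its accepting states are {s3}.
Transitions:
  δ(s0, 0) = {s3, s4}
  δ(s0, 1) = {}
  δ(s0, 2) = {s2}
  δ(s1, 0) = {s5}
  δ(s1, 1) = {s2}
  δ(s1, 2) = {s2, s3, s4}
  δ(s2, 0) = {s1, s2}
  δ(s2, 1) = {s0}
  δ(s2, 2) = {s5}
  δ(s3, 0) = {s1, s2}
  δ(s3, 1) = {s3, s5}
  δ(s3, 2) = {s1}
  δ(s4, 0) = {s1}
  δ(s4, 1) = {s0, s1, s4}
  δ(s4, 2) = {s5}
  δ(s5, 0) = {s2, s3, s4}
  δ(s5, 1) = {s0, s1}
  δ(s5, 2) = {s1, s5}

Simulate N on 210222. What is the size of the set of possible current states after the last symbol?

Start: {s5}
read 2: {s1, s5}
read 1: {s0, s1, s2}
read 0: {s1, s2, s3, s4, s5}
read 2: {s1, s2, s3, s4, s5}
read 2: {s1, s2, s3, s4, s5}
read 2: {s1, s2, s3, s4, s5}
Final reachable set {s1, s2, s3, s4, s5} has 5 states.

5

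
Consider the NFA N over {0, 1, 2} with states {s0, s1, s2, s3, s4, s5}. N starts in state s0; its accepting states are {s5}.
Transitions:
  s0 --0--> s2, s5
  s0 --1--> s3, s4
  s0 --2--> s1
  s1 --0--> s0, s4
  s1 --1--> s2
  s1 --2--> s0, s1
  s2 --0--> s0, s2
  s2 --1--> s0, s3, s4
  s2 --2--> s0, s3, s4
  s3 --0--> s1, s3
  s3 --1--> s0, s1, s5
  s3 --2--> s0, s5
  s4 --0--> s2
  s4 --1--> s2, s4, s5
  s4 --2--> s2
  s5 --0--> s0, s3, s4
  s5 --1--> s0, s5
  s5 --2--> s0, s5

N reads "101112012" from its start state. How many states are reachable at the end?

6

Start: {s0}
read 1: {s3, s4}
read 0: {s1, s2, s3}
read 1: {s0, s1, s2, s3, s4, s5}
read 1: {s0, s1, s2, s3, s4, s5}
read 1: {s0, s1, s2, s3, s4, s5}
read 2: {s0, s1, s2, s3, s4, s5}
read 0: {s0, s1, s2, s3, s4, s5}
read 1: {s0, s1, s2, s3, s4, s5}
read 2: {s0, s1, s2, s3, s4, s5}
Final reachable set {s0, s1, s2, s3, s4, s5} has 6 states.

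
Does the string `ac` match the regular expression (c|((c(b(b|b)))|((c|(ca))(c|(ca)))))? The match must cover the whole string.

Neither c nor ((c(b(b|b)))|((c|(ca))(c|(ca)))) matches ac.

no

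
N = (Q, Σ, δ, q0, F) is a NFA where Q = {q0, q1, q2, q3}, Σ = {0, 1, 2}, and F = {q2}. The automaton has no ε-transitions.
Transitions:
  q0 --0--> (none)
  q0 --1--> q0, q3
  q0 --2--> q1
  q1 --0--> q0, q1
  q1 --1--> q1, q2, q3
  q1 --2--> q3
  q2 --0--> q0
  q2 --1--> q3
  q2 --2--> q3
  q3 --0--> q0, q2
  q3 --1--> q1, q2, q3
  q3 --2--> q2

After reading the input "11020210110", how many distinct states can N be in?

Start: {q0}
read 1: {q0, q3}
read 1: {q0, q1, q2, q3}
read 0: {q0, q1, q2}
read 2: {q1, q3}
read 0: {q0, q1, q2}
read 2: {q1, q3}
read 1: {q1, q2, q3}
read 0: {q0, q1, q2}
read 1: {q0, q1, q2, q3}
read 1: {q0, q1, q2, q3}
read 0: {q0, q1, q2}
Final reachable set {q0, q1, q2} has 3 states.

3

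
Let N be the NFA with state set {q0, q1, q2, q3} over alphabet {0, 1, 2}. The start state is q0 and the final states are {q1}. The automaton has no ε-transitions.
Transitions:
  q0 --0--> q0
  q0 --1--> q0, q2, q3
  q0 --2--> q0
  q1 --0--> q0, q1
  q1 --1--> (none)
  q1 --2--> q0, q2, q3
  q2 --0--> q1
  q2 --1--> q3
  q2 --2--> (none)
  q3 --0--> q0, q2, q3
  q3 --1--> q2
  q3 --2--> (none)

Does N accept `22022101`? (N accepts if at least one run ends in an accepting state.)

rejected

Start: {q0}
read 2: {q0}
read 2: {q0}
read 0: {q0}
read 2: {q0}
read 2: {q0}
read 1: {q0, q2, q3}
read 0: {q0, q1, q2, q3}
read 1: {q0, q2, q3}
Reachable ∩ accepting = {} — empty.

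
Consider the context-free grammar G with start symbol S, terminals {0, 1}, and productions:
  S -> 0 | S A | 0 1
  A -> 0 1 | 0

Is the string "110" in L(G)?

no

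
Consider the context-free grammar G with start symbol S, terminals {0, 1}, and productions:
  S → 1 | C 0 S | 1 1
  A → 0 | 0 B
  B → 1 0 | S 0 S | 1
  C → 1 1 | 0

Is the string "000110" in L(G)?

no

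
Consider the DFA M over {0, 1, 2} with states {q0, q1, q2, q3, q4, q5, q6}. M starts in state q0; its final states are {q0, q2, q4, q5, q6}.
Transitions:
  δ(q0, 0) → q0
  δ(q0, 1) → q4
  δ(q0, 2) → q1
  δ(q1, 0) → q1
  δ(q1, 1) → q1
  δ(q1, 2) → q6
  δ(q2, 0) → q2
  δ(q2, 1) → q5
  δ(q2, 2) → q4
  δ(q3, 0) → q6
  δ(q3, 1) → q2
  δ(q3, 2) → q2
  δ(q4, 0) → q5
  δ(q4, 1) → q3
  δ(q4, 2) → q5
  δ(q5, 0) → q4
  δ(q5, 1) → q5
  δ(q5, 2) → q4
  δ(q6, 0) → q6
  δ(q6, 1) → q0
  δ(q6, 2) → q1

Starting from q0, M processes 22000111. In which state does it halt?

q3

q0 --2--> q1
q1 --2--> q6
q6 --0--> q6
q6 --0--> q6
q6 --0--> q6
q6 --1--> q0
q0 --1--> q4
q4 --1--> q3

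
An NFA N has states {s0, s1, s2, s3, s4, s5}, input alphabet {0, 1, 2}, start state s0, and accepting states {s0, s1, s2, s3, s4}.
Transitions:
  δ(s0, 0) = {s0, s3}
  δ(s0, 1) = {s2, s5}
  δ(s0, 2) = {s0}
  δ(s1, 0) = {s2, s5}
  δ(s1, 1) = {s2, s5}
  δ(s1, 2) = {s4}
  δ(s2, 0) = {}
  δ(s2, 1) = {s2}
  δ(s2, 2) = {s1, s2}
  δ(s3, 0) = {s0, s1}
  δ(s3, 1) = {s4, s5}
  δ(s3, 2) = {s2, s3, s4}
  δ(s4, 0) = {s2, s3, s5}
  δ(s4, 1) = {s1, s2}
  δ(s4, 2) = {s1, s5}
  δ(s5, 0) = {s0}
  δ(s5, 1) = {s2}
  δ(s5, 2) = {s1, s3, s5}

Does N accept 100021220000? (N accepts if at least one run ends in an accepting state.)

accepted

Start: {s0}
read 1: {s2, s5}
read 0: {s0}
read 0: {s0, s3}
read 0: {s0, s1, s3}
read 2: {s0, s2, s3, s4}
read 1: {s1, s2, s4, s5}
read 2: {s1, s2, s3, s4, s5}
read 2: {s1, s2, s3, s4, s5}
read 0: {s0, s1, s2, s3, s5}
read 0: {s0, s1, s2, s3, s5}
read 0: {s0, s1, s2, s3, s5}
read 0: {s0, s1, s2, s3, s5}
Reachable ∩ accepting = {s0, s1, s2, s3} — nonempty.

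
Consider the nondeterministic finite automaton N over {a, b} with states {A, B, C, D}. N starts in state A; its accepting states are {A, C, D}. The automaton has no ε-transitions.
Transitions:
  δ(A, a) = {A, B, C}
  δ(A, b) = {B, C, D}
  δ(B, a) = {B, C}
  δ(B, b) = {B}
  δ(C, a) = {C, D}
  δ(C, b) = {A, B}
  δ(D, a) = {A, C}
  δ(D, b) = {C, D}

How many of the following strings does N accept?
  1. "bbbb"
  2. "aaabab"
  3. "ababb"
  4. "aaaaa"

"bbbb": accepted
"aaabab": accepted
"ababb": accepted
"aaaaa": accepted

4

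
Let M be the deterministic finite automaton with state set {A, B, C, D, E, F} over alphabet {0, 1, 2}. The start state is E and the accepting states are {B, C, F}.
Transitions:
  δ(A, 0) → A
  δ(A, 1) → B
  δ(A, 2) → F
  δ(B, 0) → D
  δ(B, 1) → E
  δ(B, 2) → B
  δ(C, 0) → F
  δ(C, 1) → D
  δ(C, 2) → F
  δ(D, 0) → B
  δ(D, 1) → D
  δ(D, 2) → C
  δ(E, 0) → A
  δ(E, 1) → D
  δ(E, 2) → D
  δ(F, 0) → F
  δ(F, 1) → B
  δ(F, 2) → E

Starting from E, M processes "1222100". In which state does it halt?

E --1--> D
D --2--> C
C --2--> F
F --2--> E
E --1--> D
D --0--> B
B --0--> D

D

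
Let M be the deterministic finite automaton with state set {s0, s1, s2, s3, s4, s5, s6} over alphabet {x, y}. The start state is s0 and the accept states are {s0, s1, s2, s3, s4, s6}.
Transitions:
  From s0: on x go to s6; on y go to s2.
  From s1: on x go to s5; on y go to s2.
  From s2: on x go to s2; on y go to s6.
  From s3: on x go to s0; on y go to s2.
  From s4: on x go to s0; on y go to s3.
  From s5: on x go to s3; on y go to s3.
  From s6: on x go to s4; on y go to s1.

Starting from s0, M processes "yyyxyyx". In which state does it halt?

s0 --y--> s2
s2 --y--> s6
s6 --y--> s1
s1 --x--> s5
s5 --y--> s3
s3 --y--> s2
s2 --x--> s2

s2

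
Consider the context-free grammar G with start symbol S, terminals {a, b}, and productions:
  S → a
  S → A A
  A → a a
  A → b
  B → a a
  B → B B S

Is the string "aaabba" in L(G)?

no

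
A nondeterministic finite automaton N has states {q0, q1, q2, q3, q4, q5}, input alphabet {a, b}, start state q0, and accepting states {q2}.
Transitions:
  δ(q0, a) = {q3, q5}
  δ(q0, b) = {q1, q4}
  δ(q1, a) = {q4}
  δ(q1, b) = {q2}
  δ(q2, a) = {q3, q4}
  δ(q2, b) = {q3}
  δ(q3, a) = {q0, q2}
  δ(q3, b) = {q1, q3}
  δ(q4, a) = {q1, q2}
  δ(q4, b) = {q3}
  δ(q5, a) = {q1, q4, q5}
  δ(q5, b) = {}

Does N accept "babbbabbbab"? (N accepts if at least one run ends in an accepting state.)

Start: {q0}
read b: {q1, q4}
read a: {q1, q2, q4}
read b: {q2, q3}
read b: {q1, q3}
read b: {q1, q2, q3}
read a: {q0, q2, q3, q4}
read b: {q1, q3, q4}
read b: {q1, q2, q3}
read b: {q1, q2, q3}
read a: {q0, q2, q3, q4}
read b: {q1, q3, q4}
Reachable ∩ accepting = {} — empty.

rejected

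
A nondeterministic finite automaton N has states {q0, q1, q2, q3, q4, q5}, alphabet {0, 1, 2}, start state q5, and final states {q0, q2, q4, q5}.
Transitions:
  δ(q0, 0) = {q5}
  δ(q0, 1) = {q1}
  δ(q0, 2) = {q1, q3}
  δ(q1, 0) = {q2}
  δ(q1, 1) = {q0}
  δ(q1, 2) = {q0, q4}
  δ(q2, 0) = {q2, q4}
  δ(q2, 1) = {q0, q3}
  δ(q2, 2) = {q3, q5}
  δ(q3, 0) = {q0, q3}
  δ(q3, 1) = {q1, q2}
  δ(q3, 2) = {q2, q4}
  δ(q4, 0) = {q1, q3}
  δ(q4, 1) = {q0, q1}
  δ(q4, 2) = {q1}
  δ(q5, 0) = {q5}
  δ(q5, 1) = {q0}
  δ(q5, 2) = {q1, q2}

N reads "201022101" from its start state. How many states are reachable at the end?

Start: {q5}
read 2: {q1, q2}
read 0: {q2, q4}
read 1: {q0, q1, q3}
read 0: {q0, q2, q3, q5}
read 2: {q1, q2, q3, q4, q5}
read 2: {q0, q1, q2, q3, q4, q5}
read 1: {q0, q1, q2, q3}
read 0: {q0, q2, q3, q4, q5}
read 1: {q0, q1, q2, q3}
Final reachable set {q0, q1, q2, q3} has 4 states.

4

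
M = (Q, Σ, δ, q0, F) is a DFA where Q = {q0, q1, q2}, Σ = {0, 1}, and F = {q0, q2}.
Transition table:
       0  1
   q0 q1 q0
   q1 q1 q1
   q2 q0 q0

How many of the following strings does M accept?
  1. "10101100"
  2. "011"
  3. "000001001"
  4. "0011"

0

"10101100": rejected
"011": rejected
"000001001": rejected
"0011": rejected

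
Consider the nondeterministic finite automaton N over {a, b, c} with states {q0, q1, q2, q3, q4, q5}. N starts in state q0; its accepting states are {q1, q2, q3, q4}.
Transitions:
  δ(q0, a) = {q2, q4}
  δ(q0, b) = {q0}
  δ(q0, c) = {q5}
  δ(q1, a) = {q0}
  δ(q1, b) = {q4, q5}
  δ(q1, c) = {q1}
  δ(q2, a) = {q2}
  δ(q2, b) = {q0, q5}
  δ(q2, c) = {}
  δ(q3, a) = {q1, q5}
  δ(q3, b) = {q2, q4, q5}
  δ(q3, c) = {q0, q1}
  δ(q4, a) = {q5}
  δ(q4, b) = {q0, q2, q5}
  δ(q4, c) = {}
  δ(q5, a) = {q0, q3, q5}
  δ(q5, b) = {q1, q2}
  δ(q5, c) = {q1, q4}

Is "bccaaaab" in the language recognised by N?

accepted

Start: {q0}
read b: {q0}
read c: {q5}
read c: {q1, q4}
read a: {q0, q5}
read a: {q0, q2, q3, q4, q5}
read a: {q0, q1, q2, q3, q4, q5}
read a: {q0, q1, q2, q3, q4, q5}
read b: {q0, q1, q2, q4, q5}
Reachable ∩ accepting = {q1, q2, q4} — nonempty.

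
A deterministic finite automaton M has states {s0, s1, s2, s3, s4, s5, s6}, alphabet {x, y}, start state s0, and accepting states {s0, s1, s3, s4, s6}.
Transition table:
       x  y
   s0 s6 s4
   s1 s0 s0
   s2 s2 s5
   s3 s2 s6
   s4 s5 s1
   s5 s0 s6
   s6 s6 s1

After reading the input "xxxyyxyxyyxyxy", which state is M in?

s6

s0 --x--> s6
s6 --x--> s6
s6 --x--> s6
s6 --y--> s1
s1 --y--> s0
s0 --x--> s6
s6 --y--> s1
s1 --x--> s0
s0 --y--> s4
s4 --y--> s1
s1 --x--> s0
s0 --y--> s4
s4 --x--> s5
s5 --y--> s6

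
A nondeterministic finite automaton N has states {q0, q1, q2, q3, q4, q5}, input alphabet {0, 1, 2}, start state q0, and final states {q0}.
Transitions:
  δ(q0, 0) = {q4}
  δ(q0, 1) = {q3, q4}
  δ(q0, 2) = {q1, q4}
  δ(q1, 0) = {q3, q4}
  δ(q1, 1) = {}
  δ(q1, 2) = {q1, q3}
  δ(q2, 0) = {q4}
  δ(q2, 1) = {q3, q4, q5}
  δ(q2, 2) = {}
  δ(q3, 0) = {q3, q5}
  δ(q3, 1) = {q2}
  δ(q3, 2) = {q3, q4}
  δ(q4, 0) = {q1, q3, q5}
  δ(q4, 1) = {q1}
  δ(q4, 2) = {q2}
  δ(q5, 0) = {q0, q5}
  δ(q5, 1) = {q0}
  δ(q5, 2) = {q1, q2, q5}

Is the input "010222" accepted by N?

rejected

Start: {q0}
read 0: {q4}
read 1: {q1}
read 0: {q3, q4}
read 2: {q2, q3, q4}
read 2: {q2, q3, q4}
read 2: {q2, q3, q4}
Reachable ∩ accepting = {} — empty.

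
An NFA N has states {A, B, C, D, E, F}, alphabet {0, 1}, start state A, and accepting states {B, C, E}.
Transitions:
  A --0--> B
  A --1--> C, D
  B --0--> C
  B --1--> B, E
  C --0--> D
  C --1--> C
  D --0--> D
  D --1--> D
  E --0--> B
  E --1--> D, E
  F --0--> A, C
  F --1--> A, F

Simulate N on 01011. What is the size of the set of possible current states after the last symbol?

4

Start: {A}
read 0: {B}
read 1: {B, E}
read 0: {B, C}
read 1: {B, C, E}
read 1: {B, C, D, E}
Final reachable set {B, C, D, E} has 4 states.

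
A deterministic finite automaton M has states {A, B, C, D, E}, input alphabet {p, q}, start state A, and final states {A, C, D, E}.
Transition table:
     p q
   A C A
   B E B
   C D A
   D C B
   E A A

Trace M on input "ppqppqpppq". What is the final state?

A --p--> C
C --p--> D
D --q--> B
B --p--> E
E --p--> A
A --q--> A
A --p--> C
C --p--> D
D --p--> C
C --q--> A

A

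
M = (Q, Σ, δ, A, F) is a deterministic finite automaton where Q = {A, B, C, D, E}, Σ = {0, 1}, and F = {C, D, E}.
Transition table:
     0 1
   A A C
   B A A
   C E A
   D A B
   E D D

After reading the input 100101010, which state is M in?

A

A --1--> C
C --0--> E
E --0--> D
D --1--> B
B --0--> A
A --1--> C
C --0--> E
E --1--> D
D --0--> A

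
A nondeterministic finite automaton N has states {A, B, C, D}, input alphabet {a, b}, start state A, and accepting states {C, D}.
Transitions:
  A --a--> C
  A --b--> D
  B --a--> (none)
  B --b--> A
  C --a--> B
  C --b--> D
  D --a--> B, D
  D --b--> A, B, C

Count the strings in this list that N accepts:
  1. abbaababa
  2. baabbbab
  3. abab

3

abbaababa: accepted
baabbbab: accepted
abab: accepted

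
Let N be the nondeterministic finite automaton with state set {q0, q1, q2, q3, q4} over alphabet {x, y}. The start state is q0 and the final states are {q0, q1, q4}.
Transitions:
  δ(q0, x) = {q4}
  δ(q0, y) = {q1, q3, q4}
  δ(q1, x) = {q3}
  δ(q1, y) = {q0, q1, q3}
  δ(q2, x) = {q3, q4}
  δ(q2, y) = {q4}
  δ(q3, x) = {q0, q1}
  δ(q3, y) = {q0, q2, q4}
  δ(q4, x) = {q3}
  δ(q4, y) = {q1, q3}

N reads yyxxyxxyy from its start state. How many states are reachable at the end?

Start: {q0}
read y: {q1, q3, q4}
read y: {q0, q1, q2, q3, q4}
read x: {q0, q1, q3, q4}
read x: {q0, q1, q3, q4}
read y: {q0, q1, q2, q3, q4}
read x: {q0, q1, q3, q4}
read x: {q0, q1, q3, q4}
read y: {q0, q1, q2, q3, q4}
read y: {q0, q1, q2, q3, q4}
Final reachable set {q0, q1, q2, q3, q4} has 5 states.

5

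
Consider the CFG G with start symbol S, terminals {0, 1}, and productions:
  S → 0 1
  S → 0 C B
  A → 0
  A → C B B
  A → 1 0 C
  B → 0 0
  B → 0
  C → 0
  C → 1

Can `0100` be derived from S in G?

yes

S ⇒ 0CB ⇒ 01B ⇒ 0100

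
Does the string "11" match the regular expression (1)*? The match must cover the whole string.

yes

Split into 2 pieces 1 · 1; each matches 1.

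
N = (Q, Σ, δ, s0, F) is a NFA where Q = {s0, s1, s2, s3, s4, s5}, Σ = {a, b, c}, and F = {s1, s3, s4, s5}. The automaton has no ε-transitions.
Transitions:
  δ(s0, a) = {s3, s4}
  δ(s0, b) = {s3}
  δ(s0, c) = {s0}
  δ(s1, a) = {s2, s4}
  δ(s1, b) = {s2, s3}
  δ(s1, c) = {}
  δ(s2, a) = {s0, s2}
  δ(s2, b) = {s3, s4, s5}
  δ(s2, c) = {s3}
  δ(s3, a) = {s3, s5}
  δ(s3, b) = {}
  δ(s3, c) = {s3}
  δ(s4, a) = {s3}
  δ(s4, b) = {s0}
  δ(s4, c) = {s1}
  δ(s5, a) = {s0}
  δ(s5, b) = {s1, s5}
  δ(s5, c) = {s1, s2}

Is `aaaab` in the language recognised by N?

accepted

Start: {s0}
read a: {s3, s4}
read a: {s3, s5}
read a: {s0, s3, s5}
read a: {s0, s3, s4, s5}
read b: {s0, s1, s3, s5}
Reachable ∩ accepting = {s1, s3, s5} — nonempty.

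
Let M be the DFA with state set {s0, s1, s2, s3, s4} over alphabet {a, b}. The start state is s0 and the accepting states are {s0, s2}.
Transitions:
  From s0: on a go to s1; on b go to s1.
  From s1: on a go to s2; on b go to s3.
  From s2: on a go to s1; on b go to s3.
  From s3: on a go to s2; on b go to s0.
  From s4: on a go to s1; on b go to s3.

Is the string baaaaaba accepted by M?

s0 --b--> s1
s1 --a--> s2
s2 --a--> s1
s1 --a--> s2
s2 --a--> s1
s1 --a--> s2
s2 --b--> s3
s3 --a--> s2
End in state s2, which is an accepting state.

accepted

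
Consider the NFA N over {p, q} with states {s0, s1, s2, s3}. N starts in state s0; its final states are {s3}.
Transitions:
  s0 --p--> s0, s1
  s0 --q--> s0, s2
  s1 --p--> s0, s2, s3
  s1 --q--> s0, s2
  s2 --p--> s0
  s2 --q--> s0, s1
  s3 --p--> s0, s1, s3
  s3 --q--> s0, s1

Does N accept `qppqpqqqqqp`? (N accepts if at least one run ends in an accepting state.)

Start: {s0}
read q: {s0, s2}
read p: {s0, s1}
read p: {s0, s1, s2, s3}
read q: {s0, s1, s2}
read p: {s0, s1, s2, s3}
read q: {s0, s1, s2}
read q: {s0, s1, s2}
read q: {s0, s1, s2}
read q: {s0, s1, s2}
read q: {s0, s1, s2}
read p: {s0, s1, s2, s3}
Reachable ∩ accepting = {s3} — nonempty.

accepted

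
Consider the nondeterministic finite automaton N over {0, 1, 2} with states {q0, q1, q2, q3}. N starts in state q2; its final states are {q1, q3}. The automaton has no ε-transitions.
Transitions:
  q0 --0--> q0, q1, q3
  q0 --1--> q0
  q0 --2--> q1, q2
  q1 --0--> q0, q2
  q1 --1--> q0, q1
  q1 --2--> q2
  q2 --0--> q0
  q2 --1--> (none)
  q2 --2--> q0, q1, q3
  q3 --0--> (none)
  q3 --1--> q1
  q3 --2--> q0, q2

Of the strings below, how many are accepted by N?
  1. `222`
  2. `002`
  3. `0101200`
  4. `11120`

`222`: accepted
`002`: accepted
`0101200`: accepted
`11120`: rejected

3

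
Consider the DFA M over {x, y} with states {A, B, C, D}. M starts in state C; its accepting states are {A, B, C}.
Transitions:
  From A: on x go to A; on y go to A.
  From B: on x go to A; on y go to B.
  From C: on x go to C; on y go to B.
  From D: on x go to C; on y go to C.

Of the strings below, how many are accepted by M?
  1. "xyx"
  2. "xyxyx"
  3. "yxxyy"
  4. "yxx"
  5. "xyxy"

"xyx": accepted
"xyxyx": accepted
"yxxyy": accepted
"yxx": accepted
"xyxy": accepted

5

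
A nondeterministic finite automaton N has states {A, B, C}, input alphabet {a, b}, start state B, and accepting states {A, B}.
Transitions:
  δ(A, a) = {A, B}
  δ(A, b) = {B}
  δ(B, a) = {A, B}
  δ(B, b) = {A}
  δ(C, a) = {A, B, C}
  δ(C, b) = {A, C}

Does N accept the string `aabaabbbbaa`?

accepted

Start: {B}
read a: {A, B}
read a: {A, B}
read b: {A, B}
read a: {A, B}
read a: {A, B}
read b: {A, B}
read b: {A, B}
read b: {A, B}
read b: {A, B}
read a: {A, B}
read a: {A, B}
Reachable ∩ accepting = {A, B} — nonempty.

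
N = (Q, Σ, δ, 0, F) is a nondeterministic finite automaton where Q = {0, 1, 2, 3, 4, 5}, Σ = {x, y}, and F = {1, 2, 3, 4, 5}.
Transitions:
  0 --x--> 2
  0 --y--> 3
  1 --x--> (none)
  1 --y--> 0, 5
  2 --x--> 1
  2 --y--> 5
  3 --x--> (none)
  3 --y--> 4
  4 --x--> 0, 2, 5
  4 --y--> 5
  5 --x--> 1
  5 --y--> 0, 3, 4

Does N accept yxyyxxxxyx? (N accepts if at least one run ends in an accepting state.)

Start: {0}
read y: {3}
read x: {}
The reachable set is empty and stays empty for the remaining 8 symbols.
Reachable ∩ accepting = {} — empty.

rejected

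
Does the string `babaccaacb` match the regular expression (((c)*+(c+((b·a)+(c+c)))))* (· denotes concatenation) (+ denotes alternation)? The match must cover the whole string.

no

babaccaacb cannot be split into zero or more pieces each matching ((c)*+(c+((b·a)+(c+c)))).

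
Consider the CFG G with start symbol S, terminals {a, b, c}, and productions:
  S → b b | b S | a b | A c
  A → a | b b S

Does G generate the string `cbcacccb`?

no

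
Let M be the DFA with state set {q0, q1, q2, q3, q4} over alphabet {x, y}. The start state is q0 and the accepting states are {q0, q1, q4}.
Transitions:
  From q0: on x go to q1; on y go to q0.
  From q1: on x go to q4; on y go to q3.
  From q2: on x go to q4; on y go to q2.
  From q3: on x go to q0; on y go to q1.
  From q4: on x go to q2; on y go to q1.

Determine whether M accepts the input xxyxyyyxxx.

q0 --x--> q1
q1 --x--> q4
q4 --y--> q1
q1 --x--> q4
q4 --y--> q1
q1 --y--> q3
q3 --y--> q1
q1 --x--> q4
q4 --x--> q2
q2 --x--> q4
End in state q4, which is an accepting state.

accepted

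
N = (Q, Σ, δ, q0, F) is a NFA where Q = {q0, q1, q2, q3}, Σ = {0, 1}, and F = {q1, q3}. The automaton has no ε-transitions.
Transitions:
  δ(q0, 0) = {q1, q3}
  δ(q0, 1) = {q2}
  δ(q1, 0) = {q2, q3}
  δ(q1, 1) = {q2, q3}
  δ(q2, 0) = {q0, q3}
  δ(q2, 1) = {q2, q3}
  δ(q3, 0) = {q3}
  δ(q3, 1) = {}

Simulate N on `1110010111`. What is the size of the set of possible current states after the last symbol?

2

Start: {q0}
read 1: {q2}
read 1: {q2, q3}
read 1: {q2, q3}
read 0: {q0, q3}
read 0: {q1, q3}
read 1: {q2, q3}
read 0: {q0, q3}
read 1: {q2}
read 1: {q2, q3}
read 1: {q2, q3}
Final reachable set {q2, q3} has 2 states.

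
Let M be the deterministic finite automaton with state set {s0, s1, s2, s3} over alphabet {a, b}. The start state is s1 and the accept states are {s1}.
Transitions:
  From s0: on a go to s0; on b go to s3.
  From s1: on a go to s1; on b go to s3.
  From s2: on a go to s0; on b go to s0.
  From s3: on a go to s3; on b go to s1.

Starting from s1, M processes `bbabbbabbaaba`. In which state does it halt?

s1

s1 --b--> s3
s3 --b--> s1
s1 --a--> s1
s1 --b--> s3
s3 --b--> s1
s1 --b--> s3
s3 --a--> s3
s3 --b--> s1
s1 --b--> s3
s3 --a--> s3
s3 --a--> s3
s3 --b--> s1
s1 --a--> s1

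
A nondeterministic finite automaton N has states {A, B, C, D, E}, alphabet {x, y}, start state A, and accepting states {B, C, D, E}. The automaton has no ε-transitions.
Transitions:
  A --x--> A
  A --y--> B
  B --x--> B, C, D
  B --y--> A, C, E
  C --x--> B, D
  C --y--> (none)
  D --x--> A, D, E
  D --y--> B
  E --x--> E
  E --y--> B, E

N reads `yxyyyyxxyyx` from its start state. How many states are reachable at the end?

5

Start: {A}
read y: {B}
read x: {B, C, D}
read y: {A, B, C, E}
read y: {A, B, C, E}
read y: {A, B, C, E}
read y: {A, B, C, E}
read x: {A, B, C, D, E}
read x: {A, B, C, D, E}
read y: {A, B, C, E}
read y: {A, B, C, E}
read x: {A, B, C, D, E}
Final reachable set {A, B, C, D, E} has 5 states.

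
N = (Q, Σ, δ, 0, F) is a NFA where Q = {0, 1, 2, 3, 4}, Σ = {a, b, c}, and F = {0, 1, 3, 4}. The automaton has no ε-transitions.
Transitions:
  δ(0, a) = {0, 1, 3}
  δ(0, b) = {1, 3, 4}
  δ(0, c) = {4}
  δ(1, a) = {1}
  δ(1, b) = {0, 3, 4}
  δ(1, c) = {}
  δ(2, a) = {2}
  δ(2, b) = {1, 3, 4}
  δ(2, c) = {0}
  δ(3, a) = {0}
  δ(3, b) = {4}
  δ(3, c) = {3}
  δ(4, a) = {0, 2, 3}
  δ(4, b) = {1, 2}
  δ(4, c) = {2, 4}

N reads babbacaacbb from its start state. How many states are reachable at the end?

Start: {0}
read b: {1, 3, 4}
read a: {0, 1, 2, 3}
read b: {0, 1, 3, 4}
read b: {0, 1, 2, 3, 4}
read a: {0, 1, 2, 3}
read c: {0, 3, 4}
read a: {0, 1, 2, 3}
read a: {0, 1, 2, 3}
read c: {0, 3, 4}
read b: {1, 2, 3, 4}
read b: {0, 1, 2, 3, 4}
Final reachable set {0, 1, 2, 3, 4} has 5 states.

5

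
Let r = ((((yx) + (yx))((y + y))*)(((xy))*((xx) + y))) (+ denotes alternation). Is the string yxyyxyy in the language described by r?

yes

Split as yxyy·xyy: (((yx)+(yx))((y+y))*) matches yxyy and (((xy))*((xx)+y)) matches xyy.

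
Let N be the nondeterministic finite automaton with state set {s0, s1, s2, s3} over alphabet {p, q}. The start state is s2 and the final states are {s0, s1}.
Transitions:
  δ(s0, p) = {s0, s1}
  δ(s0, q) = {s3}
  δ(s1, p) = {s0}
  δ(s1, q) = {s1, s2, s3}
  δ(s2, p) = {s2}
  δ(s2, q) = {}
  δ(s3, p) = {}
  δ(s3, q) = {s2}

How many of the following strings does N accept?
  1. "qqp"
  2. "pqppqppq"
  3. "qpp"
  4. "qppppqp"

"qqp": rejected
"pqppqppq": rejected
"qpp": rejected
"qppppqp": rejected

0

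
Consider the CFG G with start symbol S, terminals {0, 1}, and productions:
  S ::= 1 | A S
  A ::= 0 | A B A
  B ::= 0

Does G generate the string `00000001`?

yes

S ⇒ AS ⇒ ABAS ⇒ ABABAS ⇒ ABABABAS ⇒ 0BABABAS ⇒ 00ABABAS ⇒ 000BABAS ⇒ 0000ABAS ⇒ 00000BAS ⇒ 000000AS ⇒ 0000000S ⇒ 00000001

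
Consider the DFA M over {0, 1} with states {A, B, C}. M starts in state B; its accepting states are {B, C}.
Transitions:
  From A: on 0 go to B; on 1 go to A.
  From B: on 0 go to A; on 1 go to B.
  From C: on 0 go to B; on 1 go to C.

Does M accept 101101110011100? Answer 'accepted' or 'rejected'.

B --1--> B
B --0--> A
A --1--> A
A --1--> A
A --0--> B
B --1--> B
B --1--> B
B --1--> B
B --0--> A
A --0--> B
B --1--> B
B --1--> B
B --1--> B
B --0--> A
A --0--> B
End in state B, which is an accepting state.

accepted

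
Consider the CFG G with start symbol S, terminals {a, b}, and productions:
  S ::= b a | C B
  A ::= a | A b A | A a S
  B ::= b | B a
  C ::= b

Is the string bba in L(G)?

yes

S ⇒ CB ⇒ bB ⇒ bBa ⇒ bba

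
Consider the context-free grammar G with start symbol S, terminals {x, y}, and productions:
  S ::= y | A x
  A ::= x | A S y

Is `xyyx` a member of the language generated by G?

S ⇒ Ax ⇒ ASyx ⇒ xSyx ⇒ xyyx

yes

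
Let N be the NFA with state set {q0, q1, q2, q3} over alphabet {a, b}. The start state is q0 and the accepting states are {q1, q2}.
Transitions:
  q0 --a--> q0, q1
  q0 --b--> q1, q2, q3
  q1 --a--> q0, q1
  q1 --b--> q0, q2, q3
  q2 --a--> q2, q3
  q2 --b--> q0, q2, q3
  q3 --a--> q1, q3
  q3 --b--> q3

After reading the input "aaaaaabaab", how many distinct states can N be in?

4

Start: {q0}
read a: {q0, q1}
read a: {q0, q1}
read a: {q0, q1}
read a: {q0, q1}
read a: {q0, q1}
read a: {q0, q1}
read b: {q0, q1, q2, q3}
read a: {q0, q1, q2, q3}
read a: {q0, q1, q2, q3}
read b: {q0, q1, q2, q3}
Final reachable set {q0, q1, q2, q3} has 4 states.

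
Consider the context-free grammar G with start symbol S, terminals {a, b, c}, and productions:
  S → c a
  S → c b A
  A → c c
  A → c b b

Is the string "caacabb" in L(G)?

no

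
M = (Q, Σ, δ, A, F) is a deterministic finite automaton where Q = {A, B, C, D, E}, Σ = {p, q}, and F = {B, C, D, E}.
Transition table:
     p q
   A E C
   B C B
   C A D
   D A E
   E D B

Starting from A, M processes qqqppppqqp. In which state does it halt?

A --q--> C
C --q--> D
D --q--> E
E --p--> D
D --p--> A
A --p--> E
E --p--> D
D --q--> E
E --q--> B
B --p--> C

C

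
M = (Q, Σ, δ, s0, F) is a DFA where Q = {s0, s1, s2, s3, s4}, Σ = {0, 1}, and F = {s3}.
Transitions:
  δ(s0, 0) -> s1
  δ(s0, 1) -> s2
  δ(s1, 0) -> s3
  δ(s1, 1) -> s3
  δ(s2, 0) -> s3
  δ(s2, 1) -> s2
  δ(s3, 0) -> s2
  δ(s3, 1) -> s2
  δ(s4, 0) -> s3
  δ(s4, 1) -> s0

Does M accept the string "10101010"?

s0 --1--> s2
s2 --0--> s3
s3 --1--> s2
s2 --0--> s3
s3 --1--> s2
s2 --0--> s3
s3 --1--> s2
s2 --0--> s3
End in state s3, which is an accepting state.

accepted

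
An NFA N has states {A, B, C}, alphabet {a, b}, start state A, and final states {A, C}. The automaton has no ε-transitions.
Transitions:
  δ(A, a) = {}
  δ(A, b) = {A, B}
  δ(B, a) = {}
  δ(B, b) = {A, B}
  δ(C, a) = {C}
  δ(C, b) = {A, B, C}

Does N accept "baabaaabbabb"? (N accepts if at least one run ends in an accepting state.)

Start: {A}
read b: {A, B}
read a: {}
The reachable set is empty and stays empty for the remaining 10 symbols.
Reachable ∩ accepting = {} — empty.

rejected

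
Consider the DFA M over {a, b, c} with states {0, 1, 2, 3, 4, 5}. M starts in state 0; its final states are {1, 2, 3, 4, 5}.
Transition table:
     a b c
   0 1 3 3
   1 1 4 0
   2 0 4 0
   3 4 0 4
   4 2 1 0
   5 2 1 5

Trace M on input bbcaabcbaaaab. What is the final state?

4

0 --b--> 3
3 --b--> 0
0 --c--> 3
3 --a--> 4
4 --a--> 2
2 --b--> 4
4 --c--> 0
0 --b--> 3
3 --a--> 4
4 --a--> 2
2 --a--> 0
0 --a--> 1
1 --b--> 4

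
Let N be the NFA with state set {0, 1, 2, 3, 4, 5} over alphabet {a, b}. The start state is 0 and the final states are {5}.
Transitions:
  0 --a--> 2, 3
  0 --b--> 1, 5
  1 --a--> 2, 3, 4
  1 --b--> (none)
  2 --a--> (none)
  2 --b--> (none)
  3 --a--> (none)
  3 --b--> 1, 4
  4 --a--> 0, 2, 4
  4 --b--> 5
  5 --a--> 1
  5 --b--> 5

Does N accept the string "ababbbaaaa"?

rejected

Start: {0}
read a: {2, 3}
read b: {1, 4}
read a: {0, 2, 3, 4}
read b: {1, 4, 5}
read b: {5}
read b: {5}
read a: {1}
read a: {2, 3, 4}
read a: {0, 2, 4}
read a: {0, 2, 3, 4}
Reachable ∩ accepting = {} — empty.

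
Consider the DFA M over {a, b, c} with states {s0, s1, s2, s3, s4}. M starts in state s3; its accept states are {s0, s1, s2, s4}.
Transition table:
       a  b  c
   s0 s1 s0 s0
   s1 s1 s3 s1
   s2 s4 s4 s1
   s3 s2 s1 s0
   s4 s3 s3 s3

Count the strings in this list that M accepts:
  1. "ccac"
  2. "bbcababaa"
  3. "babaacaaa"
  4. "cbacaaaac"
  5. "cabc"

"ccac": accepted
"bbcababaa": accepted
"babaacaaa": rejected
"cbacaaaac": accepted
"cabc": accepted

4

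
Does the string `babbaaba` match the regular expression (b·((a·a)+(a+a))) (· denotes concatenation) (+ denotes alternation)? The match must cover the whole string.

no

No split of babbaaba into u·v has b matching u and ((a·a)+(a+a)) matching v.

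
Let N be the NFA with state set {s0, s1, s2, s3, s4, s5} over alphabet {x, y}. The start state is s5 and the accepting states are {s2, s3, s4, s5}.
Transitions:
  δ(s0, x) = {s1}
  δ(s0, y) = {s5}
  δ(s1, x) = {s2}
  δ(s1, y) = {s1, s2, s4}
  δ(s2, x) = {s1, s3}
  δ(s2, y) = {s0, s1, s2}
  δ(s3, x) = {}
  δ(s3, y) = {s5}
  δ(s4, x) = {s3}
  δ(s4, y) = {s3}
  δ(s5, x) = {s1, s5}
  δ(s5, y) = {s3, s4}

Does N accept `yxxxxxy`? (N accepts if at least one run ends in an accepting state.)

Start: {s5}
read y: {s3, s4}
read x: {s3}
read x: {}
The reachable set is empty and stays empty for the remaining 4 symbols.
Reachable ∩ accepting = {} — empty.

rejected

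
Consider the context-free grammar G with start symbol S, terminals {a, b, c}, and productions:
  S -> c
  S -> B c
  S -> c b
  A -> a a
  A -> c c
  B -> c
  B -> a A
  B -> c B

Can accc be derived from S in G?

S ⇒ Bc ⇒ aAc ⇒ accc

yes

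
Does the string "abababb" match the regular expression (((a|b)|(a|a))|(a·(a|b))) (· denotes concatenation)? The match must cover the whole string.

Neither ((a|b)|(a|a)) nor (a·(a|b)) matches abababb.

no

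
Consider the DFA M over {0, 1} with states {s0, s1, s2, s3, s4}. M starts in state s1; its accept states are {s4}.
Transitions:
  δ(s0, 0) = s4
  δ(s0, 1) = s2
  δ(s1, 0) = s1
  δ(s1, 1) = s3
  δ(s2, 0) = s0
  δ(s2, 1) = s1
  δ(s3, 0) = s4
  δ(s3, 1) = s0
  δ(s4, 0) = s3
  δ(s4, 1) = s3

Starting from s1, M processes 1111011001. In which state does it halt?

s0

s1 --1--> s3
s3 --1--> s0
s0 --1--> s2
s2 --1--> s1
s1 --0--> s1
s1 --1--> s3
s3 --1--> s0
s0 --0--> s4
s4 --0--> s3
s3 --1--> s0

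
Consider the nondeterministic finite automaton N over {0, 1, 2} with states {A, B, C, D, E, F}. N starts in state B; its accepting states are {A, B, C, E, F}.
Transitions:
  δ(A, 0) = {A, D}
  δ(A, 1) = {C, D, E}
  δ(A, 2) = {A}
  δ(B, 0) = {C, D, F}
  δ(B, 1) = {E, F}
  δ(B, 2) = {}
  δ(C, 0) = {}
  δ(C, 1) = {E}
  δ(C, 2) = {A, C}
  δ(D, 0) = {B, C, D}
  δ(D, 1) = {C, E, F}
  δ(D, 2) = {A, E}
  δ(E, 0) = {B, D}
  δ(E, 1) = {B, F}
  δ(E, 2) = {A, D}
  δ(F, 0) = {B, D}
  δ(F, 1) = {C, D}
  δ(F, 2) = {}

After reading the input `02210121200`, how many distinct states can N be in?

5

Start: {B}
read 0: {C, D, F}
read 2: {A, C, E}
read 2: {A, C, D}
read 1: {C, D, E, F}
read 0: {B, C, D}
read 1: {C, E, F}
read 2: {A, C, D}
read 1: {C, D, E, F}
read 2: {A, C, D, E}
read 0: {A, B, C, D}
read 0: {A, B, C, D, F}
Final reachable set {A, B, C, D, F} has 5 states.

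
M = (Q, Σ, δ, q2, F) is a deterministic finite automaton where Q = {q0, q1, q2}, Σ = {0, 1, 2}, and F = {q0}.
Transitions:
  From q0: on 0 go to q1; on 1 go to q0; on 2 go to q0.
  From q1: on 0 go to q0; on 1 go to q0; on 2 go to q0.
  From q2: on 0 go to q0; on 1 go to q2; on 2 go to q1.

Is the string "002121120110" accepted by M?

rejected

q2 --0--> q0
q0 --0--> q1
q1 --2--> q0
q0 --1--> q0
q0 --2--> q0
q0 --1--> q0
q0 --1--> q0
q0 --2--> q0
q0 --0--> q1
q1 --1--> q0
q0 --1--> q0
q0 --0--> q1
End in state q1, which is not an accepting state.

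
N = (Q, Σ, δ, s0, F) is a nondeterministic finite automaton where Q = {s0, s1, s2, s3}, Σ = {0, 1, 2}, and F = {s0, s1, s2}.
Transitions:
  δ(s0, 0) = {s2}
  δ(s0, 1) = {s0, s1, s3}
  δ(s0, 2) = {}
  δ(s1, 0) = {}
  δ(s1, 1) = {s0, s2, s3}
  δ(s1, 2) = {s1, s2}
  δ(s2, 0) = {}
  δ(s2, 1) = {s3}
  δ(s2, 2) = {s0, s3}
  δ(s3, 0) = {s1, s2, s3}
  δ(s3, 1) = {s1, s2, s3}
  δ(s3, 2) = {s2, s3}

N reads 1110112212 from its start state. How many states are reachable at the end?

4

Start: {s0}
read 1: {s0, s1, s3}
read 1: {s0, s1, s2, s3}
read 1: {s0, s1, s2, s3}
read 0: {s1, s2, s3}
read 1: {s0, s1, s2, s3}
read 1: {s0, s1, s2, s3}
read 2: {s0, s1, s2, s3}
read 2: {s0, s1, s2, s3}
read 1: {s0, s1, s2, s3}
read 2: {s0, s1, s2, s3}
Final reachable set {s0, s1, s2, s3} has 4 states.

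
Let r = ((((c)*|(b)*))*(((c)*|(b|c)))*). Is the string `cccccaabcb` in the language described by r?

No split of cccccaabcb into u·v has (((c)*|(b)*))* matching u and (((c)*|(b|c)))* matching v.

no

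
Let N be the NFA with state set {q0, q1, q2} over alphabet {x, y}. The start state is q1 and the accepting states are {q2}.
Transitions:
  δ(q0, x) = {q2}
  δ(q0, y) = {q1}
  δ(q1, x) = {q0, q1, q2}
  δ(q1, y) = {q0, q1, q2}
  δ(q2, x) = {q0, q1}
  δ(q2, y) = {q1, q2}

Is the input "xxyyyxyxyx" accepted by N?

Start: {q1}
read x: {q0, q1, q2}
read x: {q0, q1, q2}
read y: {q0, q1, q2}
read y: {q0, q1, q2}
read y: {q0, q1, q2}
read x: {q0, q1, q2}
read y: {q0, q1, q2}
read x: {q0, q1, q2}
read y: {q0, q1, q2}
read x: {q0, q1, q2}
Reachable ∩ accepting = {q2} — nonempty.

accepted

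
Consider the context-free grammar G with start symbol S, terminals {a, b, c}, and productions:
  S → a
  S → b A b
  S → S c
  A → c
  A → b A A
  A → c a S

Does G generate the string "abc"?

no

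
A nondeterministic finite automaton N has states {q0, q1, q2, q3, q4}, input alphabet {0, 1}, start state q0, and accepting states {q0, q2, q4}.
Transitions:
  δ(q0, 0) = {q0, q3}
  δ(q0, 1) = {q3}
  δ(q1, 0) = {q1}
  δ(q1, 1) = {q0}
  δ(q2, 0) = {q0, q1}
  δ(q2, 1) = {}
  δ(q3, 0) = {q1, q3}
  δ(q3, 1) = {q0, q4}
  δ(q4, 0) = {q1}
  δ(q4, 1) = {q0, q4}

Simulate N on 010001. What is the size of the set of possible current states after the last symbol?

Start: {q0}
read 0: {q0, q3}
read 1: {q0, q3, q4}
read 0: {q0, q1, q3}
read 0: {q0, q1, q3}
read 0: {q0, q1, q3}
read 1: {q0, q3, q4}
Final reachable set {q0, q3, q4} has 3 states.

3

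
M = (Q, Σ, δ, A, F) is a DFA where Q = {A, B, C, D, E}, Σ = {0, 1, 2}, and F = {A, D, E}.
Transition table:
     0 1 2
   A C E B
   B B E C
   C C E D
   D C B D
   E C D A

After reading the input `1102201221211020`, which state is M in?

C

A --1--> E
E --1--> D
D --0--> C
C --2--> D
D --2--> D
D --0--> C
C --1--> E
E --2--> A
A --2--> B
B --1--> E
E --2--> A
A --1--> E
E --1--> D
D --0--> C
C --2--> D
D --0--> C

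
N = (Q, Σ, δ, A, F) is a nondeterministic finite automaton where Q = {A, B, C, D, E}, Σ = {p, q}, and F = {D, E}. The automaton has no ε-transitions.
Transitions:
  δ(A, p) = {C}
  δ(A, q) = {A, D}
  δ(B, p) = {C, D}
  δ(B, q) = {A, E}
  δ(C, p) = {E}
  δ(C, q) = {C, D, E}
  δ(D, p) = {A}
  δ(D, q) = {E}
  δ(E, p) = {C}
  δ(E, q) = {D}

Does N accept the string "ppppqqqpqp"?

Start: {A}
read p: {C}
read p: {E}
read p: {C}
read p: {E}
read q: {D}
read q: {E}
read q: {D}
read p: {A}
read q: {A, D}
read p: {A, C}
Reachable ∩ accepting = {} — empty.

rejected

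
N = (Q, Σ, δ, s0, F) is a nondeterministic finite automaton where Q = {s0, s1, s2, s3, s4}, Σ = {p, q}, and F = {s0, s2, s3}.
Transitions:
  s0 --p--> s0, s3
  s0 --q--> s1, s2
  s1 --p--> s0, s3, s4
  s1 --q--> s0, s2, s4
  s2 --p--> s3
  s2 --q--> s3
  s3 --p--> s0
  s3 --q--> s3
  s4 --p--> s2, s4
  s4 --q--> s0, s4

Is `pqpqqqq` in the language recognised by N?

accepted

Start: {s0}
read p: {s0, s3}
read q: {s1, s2, s3}
read p: {s0, s3, s4}
read q: {s0, s1, s2, s3, s4}
read q: {s0, s1, s2, s3, s4}
read q: {s0, s1, s2, s3, s4}
read q: {s0, s1, s2, s3, s4}
Reachable ∩ accepting = {s0, s2, s3} — nonempty.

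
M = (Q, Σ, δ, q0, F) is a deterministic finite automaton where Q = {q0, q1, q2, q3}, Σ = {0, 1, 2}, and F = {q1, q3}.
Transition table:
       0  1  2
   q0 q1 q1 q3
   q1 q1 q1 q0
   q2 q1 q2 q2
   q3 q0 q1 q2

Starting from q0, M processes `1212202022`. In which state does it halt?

q0 --1--> q1
q1 --2--> q0
q0 --1--> q1
q1 --2--> q0
q0 --2--> q3
q3 --0--> q0
q0 --2--> q3
q3 --0--> q0
q0 --2--> q3
q3 --2--> q2

q2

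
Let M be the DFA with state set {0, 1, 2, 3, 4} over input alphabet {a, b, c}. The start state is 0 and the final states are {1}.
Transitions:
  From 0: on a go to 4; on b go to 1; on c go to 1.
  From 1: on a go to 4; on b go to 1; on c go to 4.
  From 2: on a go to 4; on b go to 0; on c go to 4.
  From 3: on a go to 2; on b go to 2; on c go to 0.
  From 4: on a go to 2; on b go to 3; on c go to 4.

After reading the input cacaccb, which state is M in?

0 --c--> 1
1 --a--> 4
4 --c--> 4
4 --a--> 2
2 --c--> 4
4 --c--> 4
4 --b--> 3

3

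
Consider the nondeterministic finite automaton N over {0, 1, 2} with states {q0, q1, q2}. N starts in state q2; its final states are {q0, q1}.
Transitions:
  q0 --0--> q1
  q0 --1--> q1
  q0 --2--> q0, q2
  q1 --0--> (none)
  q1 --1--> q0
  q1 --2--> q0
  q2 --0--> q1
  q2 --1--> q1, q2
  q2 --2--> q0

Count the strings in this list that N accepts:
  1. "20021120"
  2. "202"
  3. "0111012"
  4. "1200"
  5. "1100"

2

"20021120": rejected
"202": accepted
"0111012": accepted
"1200": rejected
"1100": rejected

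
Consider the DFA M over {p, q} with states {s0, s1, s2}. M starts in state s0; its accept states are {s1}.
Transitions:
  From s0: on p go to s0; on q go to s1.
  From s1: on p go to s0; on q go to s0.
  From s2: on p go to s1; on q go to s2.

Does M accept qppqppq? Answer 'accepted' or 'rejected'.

accepted

s0 --q--> s1
s1 --p--> s0
s0 --p--> s0
s0 --q--> s1
s1 --p--> s0
s0 --p--> s0
s0 --q--> s1
End in state s1, which is an accepting state.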